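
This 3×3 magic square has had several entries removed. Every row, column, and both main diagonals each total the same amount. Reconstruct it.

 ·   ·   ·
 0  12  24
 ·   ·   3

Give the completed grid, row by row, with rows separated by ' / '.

21 6 9 / 0 12 24 / 15 18 3

Row 2 is already complete: 0 + 12 + 24 = 36, so that is the magic constant.
Column 3: 24 + 3 + ? = 36, so (1,3) = 9.
Using main diagonal: 12 + 3 + ? → (1,1) = 36 − 15 = 21.
Using anti-diagonal: 9 + 12 + ? → (3,1) = 36 − 21 = 15.
Row 1 must total 36; the given cells sum to 30, so (1,2) = 6.
From row 3, 36 − (15 + 3) gives (3,2) = 18.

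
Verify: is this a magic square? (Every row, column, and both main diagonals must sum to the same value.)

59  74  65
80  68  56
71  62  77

Row 1: 59 + 74 + 65 = 198.
Row 2: 80 + 68 + 56 = 204.
Row 3: 71 + 62 + 77 = 210.
Column 1: 59 + 80 + 71 = 210.
Column 2: 74 + 68 + 62 = 204.
Column 3: 65 + 56 + 77 = 198.
Main diagonal: 59 + 68 + 77 = 204.
Anti-diagonal: 65 + 68 + 71 = 204.

No — column 1 sums to 210 but column 2 sums to 204.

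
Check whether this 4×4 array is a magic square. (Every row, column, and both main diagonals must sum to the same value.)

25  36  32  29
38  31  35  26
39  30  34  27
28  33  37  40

Row 1: 25 + 36 + 32 + 29 = 122.
Row 2: 38 + 31 + 35 + 26 = 130.
Row 3: 39 + 30 + 34 + 27 = 130.
Row 4: 28 + 33 + 37 + 40 = 138.
Column 1: 25 + 38 + 39 + 28 = 130.
Column 2: 36 + 31 + 30 + 33 = 130.
Column 3: 32 + 35 + 34 + 37 = 138.
Column 4: 29 + 26 + 27 + 40 = 122.
Main diagonal: 25 + 31 + 34 + 40 = 130.
Anti-diagonal: 29 + 35 + 30 + 28 = 122.

No — row 4 sums to 138 but column 4 sums to 122.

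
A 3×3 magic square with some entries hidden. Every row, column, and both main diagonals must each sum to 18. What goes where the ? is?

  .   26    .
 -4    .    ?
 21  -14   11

16

The remaining cell in column 1 is (1,1) = 18 − 17 = 1.
Column 2 must total 18; the given cells sum to 12, so (2,2) = 6.
Anti-diagonal: 6 + 21 + ? = 18, so (1,3) = -9.
The remaining cell in row 2 is (2,3) = 18 − 2 = 16.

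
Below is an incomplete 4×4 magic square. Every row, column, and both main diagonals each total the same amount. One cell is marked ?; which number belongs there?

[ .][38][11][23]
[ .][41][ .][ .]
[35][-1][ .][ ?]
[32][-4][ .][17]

Column 2 is complete and sums to 74; that is the magic constant.
Row 1: 38 + 11 + 23 + ? = 74, so (1,1) = 2.
From row 4, 74 − (32 + (-4) + 17) gives (4,3) = 29.
Column 1 needs 74; the known cells sum to 69, so (2,1) = 5.
From main diagonal, 74 − (2 + 41 + 17) gives (3,3) = 14.
Anti-diagonal must total 74; the given cells sum to 54, so (2,3) = 20.
Row 2 needs 74; the known cells sum to 66, so (2,4) = 8.
Row 3 needs 74; the known cells sum to 48, so (3,4) = 26.

26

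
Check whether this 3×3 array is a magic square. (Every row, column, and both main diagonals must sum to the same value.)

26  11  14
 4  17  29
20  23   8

No — column 3 sums to 51 but column 1 sums to 50.

Row 1: 26 + 11 + 14 = 51.
Row 2: 4 + 17 + 29 = 50.
Row 3: 20 + 23 + 8 = 51.
Column 1: 26 + 4 + 20 = 50.
Column 2: 11 + 17 + 23 = 51.
Column 3: 14 + 29 + 8 = 51.
Main diagonal: 26 + 17 + 8 = 51.
Anti-diagonal: 14 + 17 + 20 = 51.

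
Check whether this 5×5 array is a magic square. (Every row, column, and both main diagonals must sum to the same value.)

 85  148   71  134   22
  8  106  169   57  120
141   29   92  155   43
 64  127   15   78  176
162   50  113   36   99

Row 1: 85 + 148 + 71 + 134 + 22 = 460.
Row 2: 8 + 106 + 169 + 57 + 120 = 460.
Row 3: 141 + 29 + 92 + 155 + 43 = 460.
Row 4: 64 + 127 + 15 + 78 + 176 = 460.
Row 5: 162 + 50 + 113 + 36 + 99 = 460.
Column 1: 85 + 8 + 141 + 64 + 162 = 460.
Column 2: 148 + 106 + 29 + 127 + 50 = 460.
Column 3: 71 + 169 + 92 + 15 + 113 = 460.
Column 4: 134 + 57 + 155 + 78 + 36 = 460.
Column 5: 22 + 120 + 43 + 176 + 99 = 460.
Main diagonal: 85 + 106 + 92 + 78 + 99 = 460.
Anti-diagonal: 22 + 57 + 92 + 127 + 162 = 460.
All lines sum to 460.

Yes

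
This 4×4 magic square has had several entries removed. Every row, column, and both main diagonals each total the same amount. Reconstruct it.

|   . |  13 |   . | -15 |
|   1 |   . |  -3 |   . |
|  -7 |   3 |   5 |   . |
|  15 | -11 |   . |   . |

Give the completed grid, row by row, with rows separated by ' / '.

-9 13 11 -15 / 1 -5 -3 7 / -7 3 5 -1 / 15 -11 -13 9

Anti-diagonal is already complete: -15 + -3 + 3 + 15 = 0, so that is the magic constant.
Using row 3: -7 + 3 + 5 + ? → (3,4) = 0 − 1 = -1.
Column 1: 1 + (-7) + 15 + ? = 0, so (1,1) = -9.
Using column 2: 13 + 3 + (-11) + ? → (2,2) = 0 − 5 = -5.
Main diagonal needs 0; the known cells sum to -9, so (4,4) = 9.
Row 1 needs 0; the known cells sum to -11, so (1,3) = 11.
From row 2, 0 − (1 + (-5) + (-3)) gives (2,4) = 7.
Row 4 must total 0; the given cells sum to 13, so (4,3) = -13.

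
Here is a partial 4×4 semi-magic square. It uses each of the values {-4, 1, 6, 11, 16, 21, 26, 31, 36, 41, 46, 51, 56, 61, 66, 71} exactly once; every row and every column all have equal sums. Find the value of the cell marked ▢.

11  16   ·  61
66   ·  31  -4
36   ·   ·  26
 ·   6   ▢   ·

The 16 entries sum to 536, so each line sums to 536/4 = 134.
The remaining cell in row 1 is (1,3) = 134 − 88 = 46.
Row 2 must total 134; the given cells sum to 93, so (2,2) = 41.
Using column 1: 11 + 66 + 36 + ? → (4,1) = 134 − 113 = 21.
Column 2 must total 134; the given cells sum to 63, so (3,2) = 71.
Column 4 needs 134; the known cells sum to 83, so (4,4) = 51.
Row 3: 36 + 71 + 26 + ? = 134, so (3,3) = 1.
The remaining cell in row 4 is (4,3) = 134 − 78 = 56.

56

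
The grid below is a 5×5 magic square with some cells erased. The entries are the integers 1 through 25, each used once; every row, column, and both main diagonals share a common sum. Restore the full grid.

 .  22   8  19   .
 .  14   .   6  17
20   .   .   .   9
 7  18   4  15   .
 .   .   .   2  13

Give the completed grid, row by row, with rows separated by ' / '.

The entries are 1 through 25, which sum to 325, so each line sums to 325/5 = 65.
Row 4 must total 65; the given cells sum to 44, so (4,5) = 21.
Column 4: 19 + 6 + 15 + 2 + ? = 65, so (3,4) = 23.
Column 5: 17 + 9 + 21 + 13 + ? = 65, so (1,5) = 5.
The remaining cell in row 1 is (1,1) = 65 − 54 = 11.
Main diagonal must total 65; the given cells sum to 53, so (3,3) = 12.
The remaining cell in anti-diagonal is (5,1) = 65 − 41 = 24.
Row 3: 20 + 12 + 23 + 9 + ? = 65, so (3,2) = 1.
Column 1: 11 + 20 + 7 + 24 + ? = 65, so (2,1) = 3.
The remaining cell in column 2 is (5,2) = 65 − 55 = 10.
From row 2, 65 − (3 + 14 + 6 + 17) gives (2,3) = 25.
The remaining cell in row 5 is (5,3) = 65 − 49 = 16.

11 22 8 19 5 / 3 14 25 6 17 / 20 1 12 23 9 / 7 18 4 15 21 / 24 10 16 2 13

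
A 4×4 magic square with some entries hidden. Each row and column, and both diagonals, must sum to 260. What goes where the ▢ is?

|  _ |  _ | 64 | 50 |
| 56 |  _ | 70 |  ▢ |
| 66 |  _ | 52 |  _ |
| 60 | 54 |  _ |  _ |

76

The remaining cell in column 1 is (1,1) = 260 − 182 = 78.
Using column 3: 64 + 70 + 52 + ? → (4,3) = 260 − 186 = 74.
Using anti-diagonal: 50 + 70 + 60 + ? → (3,2) = 260 − 180 = 80.
From row 1, 260 − (78 + 64 + 50) gives (1,2) = 68.
Using row 3: 66 + 80 + 52 + ? → (3,4) = 260 − 198 = 62.
Row 4 must total 260; the given cells sum to 188, so (4,4) = 72.
Column 2 must total 260; the given cells sum to 202, so (2,2) = 58.
From column 4, 260 − (50 + 62 + 72) gives (2,4) = 76.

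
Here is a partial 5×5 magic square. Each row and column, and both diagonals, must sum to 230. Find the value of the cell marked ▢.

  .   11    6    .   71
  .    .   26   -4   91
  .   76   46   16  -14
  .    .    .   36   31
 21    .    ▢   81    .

The remaining cell in row 3 is (3,1) = 230 − 124 = 106.
Using column 4: -4 + 16 + 36 + 81 + ? → (1,4) = 230 − 129 = 101.
Column 5 must total 230; the given cells sum to 179, so (5,5) = 51.
Anti-diagonal: 71 + (-4) + 46 + 21 + ? = 230, so (4,2) = 96.
The remaining cell in row 1 is (1,1) = 230 − 189 = 41.
Main diagonal: 41 + 46 + 36 + 51 + ? = 230, so (2,2) = 56.
Row 2 must total 230; the given cells sum to 169, so (2,1) = 61.
Column 1 must total 230; the given cells sum to 229, so (4,1) = 1.
Using column 2: 11 + 56 + 76 + 96 + ? → (5,2) = 230 − 239 = -9.
Row 4 must total 230; the given cells sum to 164, so (4,3) = 66.
Row 5: 21 + (-9) + 81 + 51 + ? = 230, so (5,3) = 86.

86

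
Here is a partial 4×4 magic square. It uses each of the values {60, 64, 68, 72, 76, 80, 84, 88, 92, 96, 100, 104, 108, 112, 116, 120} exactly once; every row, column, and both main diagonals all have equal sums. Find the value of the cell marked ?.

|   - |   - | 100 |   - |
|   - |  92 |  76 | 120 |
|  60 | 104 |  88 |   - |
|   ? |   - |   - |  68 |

The 16 entries sum to 1440, so each line sums to 1440/4 = 360.
Row 2: 92 + 76 + 120 + ? = 360, so (2,1) = 72.
Using row 3: 60 + 104 + 88 + ? → (3,4) = 360 − 252 = 108.
Column 3 must total 360; the given cells sum to 264, so (4,3) = 96.
The remaining cell in column 4 is (1,4) = 360 − 296 = 64.
Using main diagonal: 92 + 88 + 68 + ? → (1,1) = 360 − 248 = 112.
From anti-diagonal, 360 − (64 + 76 + 104) gives (4,1) = 116.

116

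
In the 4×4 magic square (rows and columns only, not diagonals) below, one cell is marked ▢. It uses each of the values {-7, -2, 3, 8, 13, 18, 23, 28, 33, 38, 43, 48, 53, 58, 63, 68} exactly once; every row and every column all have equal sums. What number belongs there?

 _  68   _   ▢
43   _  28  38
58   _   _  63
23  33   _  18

The 16 entries sum to 488, so each line sums to 488/4 = 122.
From row 2, 122 − (43 + 28 + 38) gives (2,2) = 13.
The remaining cell in row 4 is (4,3) = 122 − 74 = 48.
The remaining cell in column 1 is (1,1) = 122 − 124 = -2.
From column 2, 122 − (68 + 13 + 33) gives (3,2) = 8.
The remaining cell in column 4 is (1,4) = 122 − 119 = 3.

3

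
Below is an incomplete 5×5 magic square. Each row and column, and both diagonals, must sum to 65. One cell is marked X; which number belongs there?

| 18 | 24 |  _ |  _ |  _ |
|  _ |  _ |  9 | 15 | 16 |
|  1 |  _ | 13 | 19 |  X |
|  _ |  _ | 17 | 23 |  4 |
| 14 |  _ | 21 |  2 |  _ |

Column 3: 9 + 13 + 17 + 21 + ? = 65, so (1,3) = 5.
Column 4: 15 + 19 + 23 + 2 + ? = 65, so (1,4) = 6.
Row 1: 18 + 24 + 5 + 6 + ? = 65, so (1,5) = 12.
Anti-diagonal: 12 + 15 + 13 + 14 + ? = 65, so (4,2) = 11.
Row 4 must total 65; the given cells sum to 55, so (4,1) = 10.
Using column 1: 18 + 1 + 10 + 14 + ? → (2,1) = 65 − 43 = 22.
From row 2, 65 − (22 + 9 + 15 + 16) gives (2,2) = 3.
Main diagonal needs 65; the known cells sum to 57, so (5,5) = 8.
Using row 5: 14 + 21 + 2 + 8 + ? → (5,2) = 65 − 45 = 20.
The remaining cell in column 2 is (3,2) = 65 − 58 = 7.
From column 5, 65 − (12 + 16 + 4 + 8) gives (3,5) = 25.

25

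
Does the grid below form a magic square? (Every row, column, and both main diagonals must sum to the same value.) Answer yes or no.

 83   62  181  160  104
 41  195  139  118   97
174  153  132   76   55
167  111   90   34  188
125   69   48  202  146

Yes

Row 1: 83 + 62 + 181 + 160 + 104 = 590.
Row 2: 41 + 195 + 139 + 118 + 97 = 590.
Row 3: 174 + 153 + 132 + 76 + 55 = 590.
Row 4: 167 + 111 + 90 + 34 + 188 = 590.
Row 5: 125 + 69 + 48 + 202 + 146 = 590.
Column 1: 83 + 41 + 174 + 167 + 125 = 590.
Column 2: 62 + 195 + 153 + 111 + 69 = 590.
Column 3: 181 + 139 + 132 + 90 + 48 = 590.
Column 4: 160 + 118 + 76 + 34 + 202 = 590.
Column 5: 104 + 97 + 55 + 188 + 146 = 590.
Main diagonal: 83 + 195 + 132 + 34 + 146 = 590.
Anti-diagonal: 104 + 118 + 132 + 111 + 125 = 590.
All lines sum to 590.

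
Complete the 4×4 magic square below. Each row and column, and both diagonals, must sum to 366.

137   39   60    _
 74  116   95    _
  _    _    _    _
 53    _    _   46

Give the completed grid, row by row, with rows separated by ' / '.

137 39 60 130 / 74 116 95 81 / 102 88 67 109 / 53 123 144 46

Row 1 needs 366; the known cells sum to 236, so (1,4) = 130.
Row 2: 74 + 116 + 95 + ? = 366, so (2,4) = 81.
Column 1 needs 366; the known cells sum to 264, so (3,1) = 102.
Column 4 must total 366; the given cells sum to 257, so (3,4) = 109.
Main diagonal: 137 + 116 + 46 + ? = 366, so (3,3) = 67.
Anti-diagonal must total 366; the given cells sum to 278, so (3,2) = 88.
Column 2: 39 + 116 + 88 + ? = 366, so (4,2) = 123.
Column 3 needs 366; the known cells sum to 222, so (4,3) = 144.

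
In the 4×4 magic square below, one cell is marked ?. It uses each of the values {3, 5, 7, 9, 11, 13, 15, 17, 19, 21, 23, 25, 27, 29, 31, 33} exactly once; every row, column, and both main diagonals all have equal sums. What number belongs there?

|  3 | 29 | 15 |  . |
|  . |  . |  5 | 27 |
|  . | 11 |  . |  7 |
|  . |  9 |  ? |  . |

The 16 entries sum to 288, so each line sums to 288/4 = 72.
The remaining cell in row 1 is (1,4) = 72 − 47 = 25.
The remaining cell in column 2 is (2,2) = 72 − 49 = 23.
From column 4, 72 − (25 + 27 + 7) gives (4,4) = 13.
From main diagonal, 72 − (3 + 23 + 13) gives (3,3) = 33.
From anti-diagonal, 72 − (25 + 5 + 11) gives (4,1) = 31.
Row 2: 23 + 5 + 27 + ? = 72, so (2,1) = 17.
Using row 3: 11 + 33 + 7 + ? → (3,1) = 72 − 51 = 21.
Row 4 needs 72; the known cells sum to 53, so (4,3) = 19.

19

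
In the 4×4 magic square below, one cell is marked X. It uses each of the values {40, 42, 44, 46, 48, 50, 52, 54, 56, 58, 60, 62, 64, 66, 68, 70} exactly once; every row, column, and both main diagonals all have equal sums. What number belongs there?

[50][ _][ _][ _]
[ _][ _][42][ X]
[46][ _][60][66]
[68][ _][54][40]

The 16 entries sum to 880, so each line sums to 880/4 = 220.
Row 3 must total 220; the given cells sum to 172, so (3,2) = 48.
Row 4 must total 220; the given cells sum to 162, so (4,2) = 58.
The remaining cell in column 1 is (2,1) = 220 − 164 = 56.
Using column 3: 42 + 60 + 54 + ? → (1,3) = 220 − 156 = 64.
Using main diagonal: 50 + 60 + 40 + ? → (2,2) = 220 − 150 = 70.
Using anti-diagonal: 42 + 48 + 68 + ? → (1,4) = 220 − 158 = 62.
Row 1: 50 + 64 + 62 + ? = 220, so (1,2) = 44.
Using row 2: 56 + 70 + 42 + ? → (2,4) = 220 − 168 = 52.

52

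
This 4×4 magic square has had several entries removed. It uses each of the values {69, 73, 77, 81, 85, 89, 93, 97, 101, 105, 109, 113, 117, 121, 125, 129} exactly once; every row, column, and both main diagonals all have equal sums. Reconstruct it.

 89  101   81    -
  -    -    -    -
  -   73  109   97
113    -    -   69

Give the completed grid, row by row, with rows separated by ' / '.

89 101 81 125 / 77 129 85 105 / 117 73 109 97 / 113 93 121 69

The 16 entries sum to 1584, so each line sums to 1584/4 = 396.
Row 1 must total 396; the given cells sum to 271, so (1,4) = 125.
From row 3, 396 − (73 + 109 + 97) gives (3,1) = 117.
The remaining cell in column 1 is (2,1) = 396 − 319 = 77.
Column 4 needs 396; the known cells sum to 291, so (2,4) = 105.
Main diagonal: 89 + 109 + 69 + ? = 396, so (2,2) = 129.
The remaining cell in anti-diagonal is (2,3) = 396 − 311 = 85.
Column 2: 101 + 129 + 73 + ? = 396, so (4,2) = 93.
The remaining cell in column 3 is (4,3) = 396 − 275 = 121.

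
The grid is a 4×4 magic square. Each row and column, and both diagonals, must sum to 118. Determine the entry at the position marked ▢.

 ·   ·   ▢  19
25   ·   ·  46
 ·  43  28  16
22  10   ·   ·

Row 3: 43 + 28 + 16 + ? = 118, so (3,1) = 31.
Column 1: 25 + 31 + 22 + ? = 118, so (1,1) = 40.
From column 4, 118 − (19 + 46 + 16) gives (4,4) = 37.
Main diagonal must total 118; the given cells sum to 105, so (2,2) = 13.
Using anti-diagonal: 19 + 43 + 22 + ? → (2,3) = 118 − 84 = 34.
The remaining cell in row 4 is (4,3) = 118 − 69 = 49.
Column 2 must total 118; the given cells sum to 66, so (1,2) = 52.
From column 3, 118 − (34 + 28 + 49) gives (1,3) = 7.

7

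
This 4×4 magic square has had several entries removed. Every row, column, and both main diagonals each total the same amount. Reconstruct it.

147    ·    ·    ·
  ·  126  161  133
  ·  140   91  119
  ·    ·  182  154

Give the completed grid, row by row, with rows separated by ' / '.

Main diagonal is already complete: 147 + 126 + 91 + 154 = 518, so that is the magic constant.
The remaining cell in row 2 is (2,1) = 518 − 420 = 98.
Using row 3: 140 + 91 + 119 + ? → (3,1) = 518 − 350 = 168.
Column 1 must total 518; the given cells sum to 413, so (4,1) = 105.
The remaining cell in column 3 is (1,3) = 518 − 434 = 84.
Using column 4: 133 + 119 + 154 + ? → (1,4) = 518 − 406 = 112.
From row 1, 518 − (147 + 84 + 112) gives (1,2) = 175.
Row 4 must total 518; the given cells sum to 441, so (4,2) = 77.

147 175 84 112 / 98 126 161 133 / 168 140 91 119 / 105 77 182 154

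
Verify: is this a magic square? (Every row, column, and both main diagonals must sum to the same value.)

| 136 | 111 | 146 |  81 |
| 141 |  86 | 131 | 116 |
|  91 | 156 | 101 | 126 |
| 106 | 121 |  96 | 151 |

Row 1: 136 + 111 + 146 + 81 = 474.
Row 2: 141 + 86 + 131 + 116 = 474.
Row 3: 91 + 156 + 101 + 126 = 474.
Row 4: 106 + 121 + 96 + 151 = 474.
Column 1: 136 + 141 + 91 + 106 = 474.
Column 2: 111 + 86 + 156 + 121 = 474.
Column 3: 146 + 131 + 101 + 96 = 474.
Column 4: 81 + 116 + 126 + 151 = 474.
Main diagonal: 136 + 86 + 101 + 151 = 474.
Anti-diagonal: 81 + 131 + 156 + 106 = 474.
All lines sum to 474.

Yes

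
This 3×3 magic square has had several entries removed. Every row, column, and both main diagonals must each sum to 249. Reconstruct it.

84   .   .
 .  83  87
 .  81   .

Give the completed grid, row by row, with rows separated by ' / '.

From row 2, 249 − (83 + 87) gives (2,1) = 79.
The remaining cell in column 1 is (3,1) = 249 − 163 = 86.
Column 2 needs 249; the known cells sum to 164, so (1,2) = 85.
The remaining cell in main diagonal is (3,3) = 249 − 167 = 82.
Using anti-diagonal: 83 + 86 + ? → (1,3) = 249 − 169 = 80.

84 85 80 / 79 83 87 / 86 81 82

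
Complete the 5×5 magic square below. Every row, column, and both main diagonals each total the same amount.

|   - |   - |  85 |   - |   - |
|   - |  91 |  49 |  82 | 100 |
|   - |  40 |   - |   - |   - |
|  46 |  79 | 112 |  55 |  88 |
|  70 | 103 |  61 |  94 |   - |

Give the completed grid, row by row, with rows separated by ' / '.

109 67 85 43 76 / 58 91 49 82 100 / 97 40 73 106 64 / 46 79 112 55 88 / 70 103 61 94 52

Row 4 is already complete: 46 + 79 + 112 + 55 + 88 = 380, so that is the magic constant.
Row 2 must total 380; the given cells sum to 322, so (2,1) = 58.
Row 5: 70 + 103 + 61 + 94 + ? = 380, so (5,5) = 52.
The remaining cell in column 2 is (1,2) = 380 − 313 = 67.
Column 3: 85 + 49 + 112 + 61 + ? = 380, so (3,3) = 73.
Main diagonal must total 380; the given cells sum to 271, so (1,1) = 109.
Using anti-diagonal: 82 + 73 + 79 + 70 + ? → (1,5) = 380 − 304 = 76.
Row 1 needs 380; the known cells sum to 337, so (1,4) = 43.
The remaining cell in column 1 is (3,1) = 380 − 283 = 97.
From column 4, 380 − (43 + 82 + 55 + 94) gives (3,4) = 106.
From column 5, 380 − (76 + 100 + 88 + 52) gives (3,5) = 64.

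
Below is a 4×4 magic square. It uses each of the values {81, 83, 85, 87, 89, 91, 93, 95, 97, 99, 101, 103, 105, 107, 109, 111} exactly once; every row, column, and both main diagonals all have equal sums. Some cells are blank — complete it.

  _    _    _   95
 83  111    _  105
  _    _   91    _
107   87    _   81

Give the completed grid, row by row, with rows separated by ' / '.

101 89 99 95 / 83 111 85 105 / 93 97 91 103 / 107 87 109 81

The 16 entries sum to 1536, so each line sums to 1536/4 = 384.
The remaining cell in row 2 is (2,3) = 384 − 299 = 85.
Row 4: 107 + 87 + 81 + ? = 384, so (4,3) = 109.
Column 3 must total 384; the given cells sum to 285, so (1,3) = 99.
Column 4 needs 384; the known cells sum to 281, so (3,4) = 103.
Main diagonal needs 384; the known cells sum to 283, so (1,1) = 101.
From anti-diagonal, 384 − (95 + 85 + 107) gives (3,2) = 97.
Row 1 must total 384; the given cells sum to 295, so (1,2) = 89.
The remaining cell in row 3 is (3,1) = 384 − 291 = 93.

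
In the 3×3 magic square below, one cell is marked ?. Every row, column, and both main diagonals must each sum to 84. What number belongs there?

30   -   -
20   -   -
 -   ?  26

The remaining cell in column 1 is (3,1) = 84 − 50 = 34.
Using main diagonal: 30 + 26 + ? → (2,2) = 84 − 56 = 28.
From anti-diagonal, 84 − (28 + 34) gives (1,3) = 22.
From row 1, 84 − (30 + 22) gives (1,2) = 32.
Row 2 needs 84; the known cells sum to 48, so (2,3) = 36.
Using row 3: 34 + 26 + ? → (3,2) = 84 − 60 = 24.

24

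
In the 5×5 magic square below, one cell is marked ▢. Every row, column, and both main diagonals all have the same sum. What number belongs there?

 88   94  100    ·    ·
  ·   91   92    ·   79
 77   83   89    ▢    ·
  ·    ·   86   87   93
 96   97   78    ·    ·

95

Column 3 is complete and sums to 445; that is the magic constant.
From column 2, 445 − (94 + 91 + 83 + 97) gives (4,2) = 80.
Main diagonal: 88 + 91 + 89 + 87 + ? = 445, so (5,5) = 90.
From row 4, 445 − (80 + 86 + 87 + 93) gives (4,1) = 99.
Row 5: 96 + 97 + 78 + 90 + ? = 445, so (5,4) = 84.
Column 1 needs 445; the known cells sum to 360, so (2,1) = 85.
The remaining cell in row 2 is (2,4) = 445 − 347 = 98.
The remaining cell in anti-diagonal is (1,5) = 445 − 363 = 82.
The remaining cell in row 1 is (1,4) = 445 − 364 = 81.
Column 4 needs 445; the known cells sum to 350, so (3,4) = 95.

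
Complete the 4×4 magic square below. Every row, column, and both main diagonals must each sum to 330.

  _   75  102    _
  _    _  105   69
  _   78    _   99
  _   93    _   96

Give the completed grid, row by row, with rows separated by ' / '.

87 75 102 66 / 72 84 105 69 / 90 78 63 99 / 81 93 60 96

The remaining cell in column 2 is (2,2) = 330 − 246 = 84.
Column 4 must total 330; the given cells sum to 264, so (1,4) = 66.
From anti-diagonal, 330 − (66 + 105 + 78) gives (4,1) = 81.
Using row 1: 75 + 102 + 66 + ? → (1,1) = 330 − 243 = 87.
Row 2: 84 + 105 + 69 + ? = 330, so (2,1) = 72.
Row 4 must total 330; the given cells sum to 270, so (4,3) = 60.
The remaining cell in column 1 is (3,1) = 330 − 240 = 90.
Column 3 needs 330; the known cells sum to 267, so (3,3) = 63.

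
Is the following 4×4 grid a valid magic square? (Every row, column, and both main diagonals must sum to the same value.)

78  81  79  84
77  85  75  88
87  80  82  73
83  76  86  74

Row 1: 78 + 81 + 79 + 84 = 322.
Row 2: 77 + 85 + 75 + 88 = 325.
Row 3: 87 + 80 + 82 + 73 = 322.
Row 4: 83 + 76 + 86 + 74 = 319.
Column 1: 78 + 77 + 87 + 83 = 325.
Column 2: 81 + 85 + 80 + 76 = 322.
Column 3: 79 + 75 + 82 + 86 = 322.
Column 4: 84 + 88 + 73 + 74 = 319.
Main diagonal: 78 + 85 + 82 + 74 = 319.
Anti-diagonal: 84 + 75 + 80 + 83 = 322.

No — main diagonal sums to 319 but column 3 sums to 322.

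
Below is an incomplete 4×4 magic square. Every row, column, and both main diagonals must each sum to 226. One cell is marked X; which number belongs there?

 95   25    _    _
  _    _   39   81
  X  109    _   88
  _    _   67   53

Column 4 must total 226; the given cells sum to 222, so (1,4) = 4.
Using anti-diagonal: 4 + 39 + 109 + ? → (4,1) = 226 − 152 = 74.
Row 1: 95 + 25 + 4 + ? = 226, so (1,3) = 102.
Row 4 must total 226; the given cells sum to 194, so (4,2) = 32.
Using column 2: 25 + 109 + 32 + ? → (2,2) = 226 − 166 = 60.
The remaining cell in column 3 is (3,3) = 226 − 208 = 18.
Using row 2: 60 + 39 + 81 + ? → (2,1) = 226 − 180 = 46.
Row 3 must total 226; the given cells sum to 215, so (3,1) = 11.

11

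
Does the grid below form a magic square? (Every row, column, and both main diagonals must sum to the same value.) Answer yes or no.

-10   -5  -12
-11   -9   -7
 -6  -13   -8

Row 1: -10 + (-5) + (-12) = -27.
Row 2: -11 + (-9) + (-7) = -27.
Row 3: -6 + (-13) + (-8) = -27.
Column 1: -10 + (-11) + (-6) = -27.
Column 2: -5 + (-9) + (-13) = -27.
Column 3: -12 + (-7) + (-8) = -27.
Main diagonal: -10 + (-9) + (-8) = -27.
Anti-diagonal: -12 + (-9) + (-6) = -27.
All lines sum to -27.

Yes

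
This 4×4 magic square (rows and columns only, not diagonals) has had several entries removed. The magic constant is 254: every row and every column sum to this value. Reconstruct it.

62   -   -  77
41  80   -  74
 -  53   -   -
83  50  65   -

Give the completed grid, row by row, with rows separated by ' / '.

62 71 44 77 / 41 80 59 74 / 68 53 86 47 / 83 50 65 56

Using row 2: 41 + 80 + 74 + ? → (2,3) = 254 − 195 = 59.
Row 4: 83 + 50 + 65 + ? = 254, so (4,4) = 56.
The remaining cell in column 1 is (3,1) = 254 − 186 = 68.
The remaining cell in column 2 is (1,2) = 254 − 183 = 71.
Column 4: 77 + 74 + 56 + ? = 254, so (3,4) = 47.
Using row 1: 62 + 71 + 77 + ? → (1,3) = 254 − 210 = 44.
Row 3 needs 254; the known cells sum to 168, so (3,3) = 86.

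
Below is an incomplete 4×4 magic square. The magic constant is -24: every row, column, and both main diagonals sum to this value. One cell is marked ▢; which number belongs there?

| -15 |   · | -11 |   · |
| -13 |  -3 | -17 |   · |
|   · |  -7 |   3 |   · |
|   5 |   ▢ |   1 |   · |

Row 2 must total -24; the given cells sum to -33, so (2,4) = 9.
Column 1: -15 + (-13) + 5 + ? = -24, so (3,1) = -1.
Main diagonal needs -24; the known cells sum to -15, so (4,4) = -9.
Anti-diagonal: -17 + (-7) + 5 + ? = -24, so (1,4) = -5.
The remaining cell in row 1 is (1,2) = -24 − (-31) = 7.
Using row 3: -1 + (-7) + 3 + ? → (3,4) = -24 − (-5) = -19.
Row 4 must total -24; the given cells sum to -3, so (4,2) = -21.

-21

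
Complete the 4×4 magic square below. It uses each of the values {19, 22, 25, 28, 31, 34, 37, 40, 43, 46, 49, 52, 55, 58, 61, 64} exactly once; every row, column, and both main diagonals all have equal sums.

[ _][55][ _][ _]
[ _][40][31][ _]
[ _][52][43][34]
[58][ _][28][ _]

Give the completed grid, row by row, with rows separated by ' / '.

22 55 64 25 / 49 40 31 46 / 37 52 43 34 / 58 19 28 61

The 16 entries sum to 664, so each line sums to 664/4 = 166.
Row 3: 52 + 43 + 34 + ? = 166, so (3,1) = 37.
From column 2, 166 − (55 + 40 + 52) gives (4,2) = 19.
Column 3: 31 + 43 + 28 + ? = 166, so (1,3) = 64.
The remaining cell in anti-diagonal is (1,4) = 166 − 141 = 25.
The remaining cell in row 1 is (1,1) = 166 − 144 = 22.
Row 4 needs 166; the known cells sum to 105, so (4,4) = 61.
Column 1 needs 166; the known cells sum to 117, so (2,1) = 49.
Column 4 needs 166; the known cells sum to 120, so (2,4) = 46.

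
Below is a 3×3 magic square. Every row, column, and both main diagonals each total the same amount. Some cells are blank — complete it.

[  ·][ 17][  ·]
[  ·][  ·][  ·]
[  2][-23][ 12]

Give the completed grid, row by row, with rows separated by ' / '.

-18 17 -8 / 7 -3 -13 / 2 -23 12

Row 3 is already complete: 2 + -23 + 12 = -9, so that is the magic constant.
Column 2 needs -9; the known cells sum to -6, so (2,2) = -3.
Main diagonal needs -9; the known cells sum to 9, so (1,1) = -18.
The remaining cell in anti-diagonal is (1,3) = -9 − (-1) = -8.
Column 1 must total -9; the given cells sum to -16, so (2,1) = 7.
Column 3 needs -9; the known cells sum to 4, so (2,3) = -13.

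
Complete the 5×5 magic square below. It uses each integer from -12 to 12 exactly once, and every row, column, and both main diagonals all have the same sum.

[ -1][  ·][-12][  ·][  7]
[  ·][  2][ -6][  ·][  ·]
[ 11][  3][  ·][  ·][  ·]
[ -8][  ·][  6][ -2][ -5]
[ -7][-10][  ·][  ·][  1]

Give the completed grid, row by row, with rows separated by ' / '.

-1 -4 -12 10 7 / 5 2 -6 -9 8 / 11 3 0 -3 -11 / -8 9 6 -2 -5 / -7 -10 12 4 1

The entries are -12 through 12, which sum to 0, so each line sums to 0/5 = 0.
Row 4: -8 + 6 + (-2) + (-5) + ? = 0, so (4,2) = 9.
Column 1 needs 0; the known cells sum to -5, so (2,1) = 5.
The remaining cell in column 2 is (1,2) = 0 − 4 = -4.
From main diagonal, 0 − (-1 + 2 + (-2) + 1) gives (3,3) = 0.
Anti-diagonal must total 0; the given cells sum to 9, so (2,4) = -9.
From row 1, 0 − (-1 + (-4) + (-12) + 7) gives (1,4) = 10.
Using row 2: 5 + 2 + (-6) + (-9) + ? → (2,5) = 0 − (-8) = 8.
Column 3 needs 0; the known cells sum to -12, so (5,3) = 12.
From column 5, 0 − (7 + 8 + (-5) + 1) gives (3,5) = -11.
Row 3 must total 0; the given cells sum to 3, so (3,4) = -3.
The remaining cell in row 5 is (5,4) = 0 − (-4) = 4.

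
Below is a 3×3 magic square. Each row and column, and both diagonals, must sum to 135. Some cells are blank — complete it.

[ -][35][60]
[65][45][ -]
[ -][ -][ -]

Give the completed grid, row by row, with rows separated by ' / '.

Row 1 must total 135; the given cells sum to 95, so (1,1) = 40.
The remaining cell in row 2 is (2,3) = 135 − 110 = 25.
Column 1 must total 135; the given cells sum to 105, so (3,1) = 30.
Column 2: 35 + 45 + ? = 135, so (3,2) = 55.
Column 3 needs 135; the known cells sum to 85, so (3,3) = 50.

40 35 60 / 65 45 25 / 30 55 50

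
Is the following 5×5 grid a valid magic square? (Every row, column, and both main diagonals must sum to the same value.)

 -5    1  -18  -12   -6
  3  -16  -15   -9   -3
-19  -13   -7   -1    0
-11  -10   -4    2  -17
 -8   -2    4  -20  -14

Row 1: -5 + 1 + (-18) + (-12) + (-6) = -40.
Row 2: 3 + (-16) + (-15) + (-9) + (-3) = -40.
Row 3: -19 + (-13) + (-7) + (-1) + 0 = -40.
Row 4: -11 + (-10) + (-4) + 2 + (-17) = -40.
Row 5: -8 + (-2) + 4 + (-20) + (-14) = -40.
Column 1: -5 + 3 + (-19) + (-11) + (-8) = -40.
Column 2: 1 + (-16) + (-13) + (-10) + (-2) = -40.
Column 3: -18 + (-15) + (-7) + (-4) + 4 = -40.
Column 4: -12 + (-9) + (-1) + 2 + (-20) = -40.
Column 5: -6 + (-3) + 0 + (-17) + (-14) = -40.
Main diagonal: -5 + (-16) + (-7) + 2 + (-14) = -40.
Anti-diagonal: -6 + (-9) + (-7) + (-10) + (-8) = -40.
All lines sum to -40.

Yes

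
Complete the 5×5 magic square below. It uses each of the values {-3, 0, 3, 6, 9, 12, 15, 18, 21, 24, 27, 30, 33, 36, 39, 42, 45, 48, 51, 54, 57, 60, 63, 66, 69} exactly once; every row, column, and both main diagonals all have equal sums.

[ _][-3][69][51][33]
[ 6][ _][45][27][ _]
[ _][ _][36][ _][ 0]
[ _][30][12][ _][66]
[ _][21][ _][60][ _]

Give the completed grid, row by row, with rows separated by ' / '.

The 25 entries sum to 825, so each line sums to 825/5 = 165.
The remaining cell in row 1 is (1,1) = 165 − 150 = 15.
The remaining cell in column 3 is (5,3) = 165 − 162 = 3.
Anti-diagonal: 33 + 27 + 36 + 30 + ? = 165, so (5,1) = 39.
Row 5: 39 + 21 + 3 + 60 + ? = 165, so (5,5) = 42.
The remaining cell in column 5 is (2,5) = 165 − 141 = 24.
Using row 2: 6 + 45 + 27 + 24 + ? → (2,2) = 165 − 102 = 63.
Using column 2: -3 + 63 + 30 + 21 + ? → (3,2) = 165 − 111 = 54.
The remaining cell in main diagonal is (4,4) = 165 − 156 = 9.
From row 4, 165 − (30 + 12 + 9 + 66) gives (4,1) = 48.
Column 1: 15 + 6 + 48 + 39 + ? = 165, so (3,1) = 57.
From column 4, 165 − (51 + 27 + 9 + 60) gives (3,4) = 18.

15 -3 69 51 33 / 6 63 45 27 24 / 57 54 36 18 0 / 48 30 12 9 66 / 39 21 3 60 42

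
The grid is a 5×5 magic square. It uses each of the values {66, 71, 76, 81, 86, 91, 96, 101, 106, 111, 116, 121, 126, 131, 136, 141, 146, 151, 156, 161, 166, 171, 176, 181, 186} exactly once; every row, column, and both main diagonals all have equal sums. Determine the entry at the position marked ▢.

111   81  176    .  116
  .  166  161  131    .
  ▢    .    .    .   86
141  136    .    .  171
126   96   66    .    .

The 25 entries sum to 3150, so each line sums to 3150/5 = 630.
Row 1 must total 630; the given cells sum to 484, so (1,4) = 146.
The remaining cell in column 2 is (3,2) = 630 − 479 = 151.
Anti-diagonal needs 630; the known cells sum to 509, so (3,3) = 121.
Using column 3: 176 + 161 + 121 + 66 + ? → (4,3) = 630 − 524 = 106.
Row 4: 141 + 136 + 106 + 171 + ? = 630, so (4,4) = 76.
Using main diagonal: 111 + 166 + 121 + 76 + ? → (5,5) = 630 − 474 = 156.
The remaining cell in row 5 is (5,4) = 630 − 444 = 186.
From column 4, 630 − (146 + 131 + 76 + 186) gives (3,4) = 91.
Column 5: 116 + 86 + 171 + 156 + ? = 630, so (2,5) = 101.
Row 2: 166 + 161 + 131 + 101 + ? = 630, so (2,1) = 71.
Using row 3: 151 + 121 + 91 + 86 + ? → (3,1) = 630 − 449 = 181.

181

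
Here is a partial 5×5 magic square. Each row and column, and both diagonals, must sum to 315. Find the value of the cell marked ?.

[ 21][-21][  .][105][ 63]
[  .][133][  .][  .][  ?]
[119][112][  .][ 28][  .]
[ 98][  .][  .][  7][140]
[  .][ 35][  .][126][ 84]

42

Row 1: 21 + (-21) + 105 + 63 + ? = 315, so (1,3) = 147.
Column 2: -21 + 133 + 112 + 35 + ? = 315, so (4,2) = 56.
Column 4 needs 315; the known cells sum to 266, so (2,4) = 49.
Main diagonal: 21 + 133 + 7 + 84 + ? = 315, so (3,3) = 70.
From anti-diagonal, 315 − (63 + 49 + 70 + 56) gives (5,1) = 77.
From row 3, 315 − (119 + 112 + 70 + 28) gives (3,5) = -14.
From row 4, 315 − (98 + 56 + 7 + 140) gives (4,3) = 14.
From row 5, 315 − (77 + 35 + 126 + 84) gives (5,3) = -7.
From column 1, 315 − (21 + 119 + 98 + 77) gives (2,1) = 0.
Using column 3: 147 + 70 + 14 + (-7) + ? → (2,3) = 315 − 224 = 91.
Using column 5: 63 + (-14) + 140 + 84 + ? → (2,5) = 315 − 273 = 42.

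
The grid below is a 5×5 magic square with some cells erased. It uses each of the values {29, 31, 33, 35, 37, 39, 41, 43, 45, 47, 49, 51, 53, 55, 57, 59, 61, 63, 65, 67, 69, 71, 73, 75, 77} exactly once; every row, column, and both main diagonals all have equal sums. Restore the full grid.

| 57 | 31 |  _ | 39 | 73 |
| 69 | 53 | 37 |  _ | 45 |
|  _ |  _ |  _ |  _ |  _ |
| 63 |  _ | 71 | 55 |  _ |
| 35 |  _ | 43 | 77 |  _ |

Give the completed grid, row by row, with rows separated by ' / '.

The 25 entries sum to 1325, so each line sums to 1325/5 = 265.
The remaining cell in row 1 is (1,3) = 265 − 200 = 65.
Row 2: 69 + 53 + 37 + 45 + ? = 265, so (2,4) = 61.
Using column 1: 57 + 69 + 63 + 35 + ? → (3,1) = 265 − 224 = 41.
Column 3 must total 265; the given cells sum to 216, so (3,3) = 49.
Column 4 must total 265; the given cells sum to 232, so (3,4) = 33.
Using main diagonal: 57 + 53 + 49 + 55 + ? → (5,5) = 265 − 214 = 51.
From anti-diagonal, 265 − (73 + 61 + 49 + 35) gives (4,2) = 47.
Using row 4: 63 + 47 + 71 + 55 + ? → (4,5) = 265 − 236 = 29.
The remaining cell in row 5 is (5,2) = 265 − 206 = 59.
Column 2: 31 + 53 + 47 + 59 + ? = 265, so (3,2) = 75.
Column 5 must total 265; the given cells sum to 198, so (3,5) = 67.

57 31 65 39 73 / 69 53 37 61 45 / 41 75 49 33 67 / 63 47 71 55 29 / 35 59 43 77 51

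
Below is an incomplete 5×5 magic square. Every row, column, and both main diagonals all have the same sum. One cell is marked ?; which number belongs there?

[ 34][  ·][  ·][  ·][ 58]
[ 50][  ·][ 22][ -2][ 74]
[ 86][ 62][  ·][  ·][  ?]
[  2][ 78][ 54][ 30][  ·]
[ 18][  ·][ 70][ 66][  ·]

-10

Column 1 is complete and sums to 190; that is the magic constant.
Using row 2: 50 + 22 + (-2) + 74 + ? → (2,2) = 190 − 144 = 46.
Row 4 must total 190; the given cells sum to 164, so (4,5) = 26.
Anti-diagonal: 58 + (-2) + 78 + 18 + ? = 190, so (3,3) = 38.
Column 3: 22 + 38 + 54 + 70 + ? = 190, so (1,3) = 6.
Main diagonal must total 190; the given cells sum to 148, so (5,5) = 42.
Using row 5: 18 + 70 + 66 + 42 + ? → (5,2) = 190 − 196 = -6.
From column 2, 190 − (46 + 62 + 78 + (-6)) gives (1,2) = 10.
From column 5, 190 − (58 + 74 + 26 + 42) gives (3,5) = -10.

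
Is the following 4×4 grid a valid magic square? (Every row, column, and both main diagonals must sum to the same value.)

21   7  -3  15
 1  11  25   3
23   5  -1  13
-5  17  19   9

Yes

Row 1: 21 + 7 + (-3) + 15 = 40.
Row 2: 1 + 11 + 25 + 3 = 40.
Row 3: 23 + 5 + (-1) + 13 = 40.
Row 4: -5 + 17 + 19 + 9 = 40.
Column 1: 21 + 1 + 23 + (-5) = 40.
Column 2: 7 + 11 + 5 + 17 = 40.
Column 3: -3 + 25 + (-1) + 19 = 40.
Column 4: 15 + 3 + 13 + 9 = 40.
Main diagonal: 21 + 11 + (-1) + 9 = 40.
Anti-diagonal: 15 + 25 + 5 + (-5) = 40.
All lines sum to 40.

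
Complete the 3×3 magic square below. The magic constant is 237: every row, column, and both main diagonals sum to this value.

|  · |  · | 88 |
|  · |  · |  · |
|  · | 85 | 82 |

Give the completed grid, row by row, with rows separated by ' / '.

76 73 88 / 91 79 67 / 70 85 82

Row 3 must total 237; the given cells sum to 167, so (3,1) = 70.
Column 3 must total 237; the given cells sum to 170, so (2,3) = 67.
Anti-diagonal: 88 + 70 + ? = 237, so (2,2) = 79.
Row 2 must total 237; the given cells sum to 146, so (2,1) = 91.
Column 1: 91 + 70 + ? = 237, so (1,1) = 76.
Column 2 must total 237; the given cells sum to 164, so (1,2) = 73.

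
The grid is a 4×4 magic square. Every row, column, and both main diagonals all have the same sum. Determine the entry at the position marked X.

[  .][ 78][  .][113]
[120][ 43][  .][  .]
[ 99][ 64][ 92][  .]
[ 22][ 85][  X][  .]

57

Column 2 is complete and sums to 270; that is the magic constant.
From row 3, 270 − (99 + 64 + 92) gives (3,4) = 15.
Using column 1: 120 + 99 + 22 + ? → (1,1) = 270 − 241 = 29.
Main diagonal must total 270; the given cells sum to 164, so (4,4) = 106.
Using anti-diagonal: 113 + 64 + 22 + ? → (2,3) = 270 − 199 = 71.
The remaining cell in row 1 is (1,3) = 270 − 220 = 50.
Row 2 needs 270; the known cells sum to 234, so (2,4) = 36.
The remaining cell in row 4 is (4,3) = 270 − 213 = 57.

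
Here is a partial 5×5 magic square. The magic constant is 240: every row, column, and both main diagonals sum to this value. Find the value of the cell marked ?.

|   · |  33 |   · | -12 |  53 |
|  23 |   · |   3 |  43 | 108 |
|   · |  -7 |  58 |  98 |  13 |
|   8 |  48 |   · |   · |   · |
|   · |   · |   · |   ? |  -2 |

The remaining cell in row 2 is (2,2) = 240 − 177 = 63.
From row 3, 240 − (-7 + 58 + 98 + 13) gives (3,1) = 78.
The remaining cell in column 2 is (5,2) = 240 − 137 = 103.
Column 5: 53 + 108 + 13 + (-2) + ? = 240, so (4,5) = 68.
Anti-diagonal needs 240; the known cells sum to 202, so (5,1) = 38.
From column 1, 240 − (23 + 78 + 8 + 38) gives (1,1) = 93.
Main diagonal: 93 + 63 + 58 + (-2) + ? = 240, so (4,4) = 28.
From row 1, 240 − (93 + 33 + (-12) + 53) gives (1,3) = 73.
Using row 4: 8 + 48 + 28 + 68 + ? → (4,3) = 240 − 152 = 88.
Column 3 must total 240; the given cells sum to 222, so (5,3) = 18.
Column 4 needs 240; the known cells sum to 157, so (5,4) = 83.

83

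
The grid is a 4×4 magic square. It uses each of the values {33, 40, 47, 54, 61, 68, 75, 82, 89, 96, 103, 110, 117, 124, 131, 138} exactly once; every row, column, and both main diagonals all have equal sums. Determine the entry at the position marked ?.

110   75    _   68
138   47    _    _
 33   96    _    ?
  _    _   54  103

131

The 16 entries sum to 1368, so each line sums to 1368/4 = 342.
From row 1, 342 − (110 + 75 + 68) gives (1,3) = 89.
Column 1 needs 342; the known cells sum to 281, so (4,1) = 61.
From column 2, 342 − (75 + 47 + 96) gives (4,2) = 124.
From main diagonal, 342 − (110 + 47 + 103) gives (3,3) = 82.
Anti-diagonal: 68 + 96 + 61 + ? = 342, so (2,3) = 117.
Row 2: 138 + 47 + 117 + ? = 342, so (2,4) = 40.
Using row 3: 33 + 96 + 82 + ? → (3,4) = 342 − 211 = 131.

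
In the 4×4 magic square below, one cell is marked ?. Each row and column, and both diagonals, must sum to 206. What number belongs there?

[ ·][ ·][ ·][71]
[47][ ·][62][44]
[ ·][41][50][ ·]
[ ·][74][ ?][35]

Row 2 needs 206; the known cells sum to 153, so (2,2) = 53.
Using column 2: 53 + 41 + 74 + ? → (1,2) = 206 − 168 = 38.
The remaining cell in column 4 is (3,4) = 206 − 150 = 56.
Main diagonal needs 206; the known cells sum to 138, so (1,1) = 68.
The remaining cell in anti-diagonal is (4,1) = 206 − 174 = 32.
Row 1: 68 + 38 + 71 + ? = 206, so (1,3) = 29.
The remaining cell in row 3 is (3,1) = 206 − 147 = 59.
Row 4: 32 + 74 + 35 + ? = 206, so (4,3) = 65.

65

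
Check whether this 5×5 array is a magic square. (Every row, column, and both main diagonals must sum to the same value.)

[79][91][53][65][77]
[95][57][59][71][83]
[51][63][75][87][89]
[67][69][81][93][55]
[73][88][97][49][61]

No — row 5 sums to 368 but row 2 sums to 365.

Row 1: 79 + 91 + 53 + 65 + 77 = 365.
Row 2: 95 + 57 + 59 + 71 + 83 = 365.
Row 3: 51 + 63 + 75 + 87 + 89 = 365.
Row 4: 67 + 69 + 81 + 93 + 55 = 365.
Row 5: 73 + 88 + 97 + 49 + 61 = 368.
Column 1: 79 + 95 + 51 + 67 + 73 = 365.
Column 2: 91 + 57 + 63 + 69 + 88 = 368.
Column 3: 53 + 59 + 75 + 81 + 97 = 365.
Column 4: 65 + 71 + 87 + 93 + 49 = 365.
Column 5: 77 + 83 + 89 + 55 + 61 = 365.
Main diagonal: 79 + 57 + 75 + 93 + 61 = 365.
Anti-diagonal: 77 + 71 + 75 + 69 + 73 = 365.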